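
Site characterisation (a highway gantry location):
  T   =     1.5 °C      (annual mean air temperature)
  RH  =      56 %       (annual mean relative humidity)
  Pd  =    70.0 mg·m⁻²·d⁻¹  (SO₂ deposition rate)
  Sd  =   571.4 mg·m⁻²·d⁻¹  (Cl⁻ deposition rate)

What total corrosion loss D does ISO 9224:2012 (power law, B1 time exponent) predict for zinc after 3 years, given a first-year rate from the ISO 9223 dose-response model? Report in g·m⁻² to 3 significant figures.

zinc: T≤10 °C ⇒ hinge +0.038·(1.5−10) = -0.3230
  sulphur-dioxide contribution → 0.796 μm/a
  chloride contribution → 1.16 μm/a
  total first-year rate 1.956 μm/a
Power-law: D(3) = r_corr · 3^0.813
  D(3) = 1.956 × 3^0.813 = 1.956 × 2.443 = 4.778 μm
  Mass loss = 4.778 μm × 7.14 g/cm³ = 34.11 g·m⁻²

D(3) = 34.1 g·m⁻²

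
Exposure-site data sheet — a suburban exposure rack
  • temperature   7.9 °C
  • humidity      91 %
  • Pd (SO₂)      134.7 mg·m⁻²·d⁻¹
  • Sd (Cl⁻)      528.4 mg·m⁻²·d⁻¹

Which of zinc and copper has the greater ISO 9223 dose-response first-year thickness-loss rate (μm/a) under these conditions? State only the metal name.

zinc

zinc: T≤10 °C ⇒ hinge +0.038·(7.9−10) = -0.0798
  Pd branch = 0.0129·Pd^0.44·e^(0.046·RH+f) = 6.773 μm/a
  Cl⁻ term: 0.0175·528.4^0.57·exp(0.008·91+0.085·7.9) = 2.529
  r_corr = 6.773 + 2.529 = 9.302 μm/a
copper: temperature factor f = +0.126·(-2.1) = -0.2646
  SO₂ term: 0.0053·134.7^0.26·exp(0.059·91-0.2646) = 3.124
  Cl⁻ term: 0.01025·528.4^0.27·exp(0.036·91+0.049·7.9) = 2.172
  r_corr = 3.124 + 2.172 = 5.296 μm/a
Ordering by μm/a: zinc (9.3) > copper (5.3)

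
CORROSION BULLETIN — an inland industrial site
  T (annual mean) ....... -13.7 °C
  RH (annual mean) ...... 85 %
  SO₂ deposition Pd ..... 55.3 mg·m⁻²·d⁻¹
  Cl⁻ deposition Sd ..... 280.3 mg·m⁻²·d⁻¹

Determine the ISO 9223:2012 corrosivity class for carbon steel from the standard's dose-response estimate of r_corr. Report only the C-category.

C3

carbon steel: temperature factor f = +0.150·(-23.7) = -3.5550
  SO₂ term: 1.77·55.3^0.52·exp(0.02·85-3.5550) = 2.231
  Cl⁻ term: 0.102·280.3^0.62·exp(0.033·85+0.04·-13.7) = 32.09
  r_corr = 2.231 + 32.09 = 34.32 μm/a
Category bounds: 25…50 μm/a bracket r_corr ⇒ C3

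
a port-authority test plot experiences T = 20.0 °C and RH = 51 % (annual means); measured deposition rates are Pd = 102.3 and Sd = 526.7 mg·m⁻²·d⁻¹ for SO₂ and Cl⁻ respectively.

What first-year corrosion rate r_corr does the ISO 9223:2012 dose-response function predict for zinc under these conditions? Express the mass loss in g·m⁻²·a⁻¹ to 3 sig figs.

zinc: temperature factor f = -0.071·(10.0) = -0.7100
  sulphur-dioxide contribution → 0.5075 μm/a
  chloride contribution → 5.127 μm/a
  total first-year rate 5.634 μm/a
Convert to mass loss: 5.634 μm/a × 7.14 g/cm³ = 40.23 g·m⁻²·a⁻¹

r_corr = 40.2 g·m⁻²·a⁻¹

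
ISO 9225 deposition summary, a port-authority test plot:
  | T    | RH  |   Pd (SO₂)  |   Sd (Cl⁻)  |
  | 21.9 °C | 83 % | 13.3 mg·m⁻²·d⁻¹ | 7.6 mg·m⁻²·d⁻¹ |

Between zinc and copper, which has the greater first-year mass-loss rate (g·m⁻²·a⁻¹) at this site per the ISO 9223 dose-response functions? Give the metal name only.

copper

zinc: temperature factor f = -0.071·(11.9) = -0.8449
  sulphur-dioxide contribution → 0.7876 μm/a
  chloride contribution → 0.6949 μm/a
  ⇒ r_corr(zinc) = 1.482 μm/a
  mass loss = 1.482 μm/a × 7.14 g/cm³ = 10.58 g·m⁻²·a⁻¹
copper: f(T) = -0.080·(T−10) [T>10 °C] = -0.9520
  sulphur-dioxide contribution → 0.5367 μm/a
  chloride contribution → 1.029 μm/a
  ⇒ r_corr(copper) = 1.565 μm/a
  mass loss = 1.565 μm/a × 8.96 g/cm³ = 14.03 g·m⁻²·a⁻¹
Ordering by g·m⁻²·a⁻¹: copper (14) > zinc (10.6)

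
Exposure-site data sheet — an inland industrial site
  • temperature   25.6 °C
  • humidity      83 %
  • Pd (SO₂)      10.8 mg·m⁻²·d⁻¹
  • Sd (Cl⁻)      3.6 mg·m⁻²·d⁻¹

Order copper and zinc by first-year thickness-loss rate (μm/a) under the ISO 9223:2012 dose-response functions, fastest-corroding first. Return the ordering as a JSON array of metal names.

copper: f(T) = -0.080·(T−10) [T>10 °C] = -1.2480
  sulphur-dioxide contribution → 0.3782 μm/a
  chloride contribution → 1.008 μm/a
  total first-year rate 1.386 μm/a
zinc: f(T) = -0.071·(T−10) [T>10 °C] = -1.1076
  sulphur-dioxide contribution → 0.5526 μm/a
  chloride contribution → 0.6216 μm/a
  ⇒ r_corr(zinc) = 1.174 μm/a
Ordering by μm/a: copper (1.39) > zinc (1.17)

["copper", "zinc"]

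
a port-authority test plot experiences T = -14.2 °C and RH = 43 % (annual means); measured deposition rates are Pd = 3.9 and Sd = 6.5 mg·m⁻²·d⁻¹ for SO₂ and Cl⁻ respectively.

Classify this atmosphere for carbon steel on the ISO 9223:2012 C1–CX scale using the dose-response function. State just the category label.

carbon steel: f(T) = +0.150·(T−10) [T≤10 °C] = -3.6300
  Pd branch = 1.77·Pd^0.52·e^(0.02·RH+f) = 0.2251 μm/a
  Sd branch = 0.102·Sd^0.62·e^(0.033·RH+0.04·T) = 0.7624 μm/a
  sum: 0.2251 + 0.7624 → r_corr = 0.9875 μm/a
0.987 μm/a falls in (0, 1.3] for carbon steel → category C1

C1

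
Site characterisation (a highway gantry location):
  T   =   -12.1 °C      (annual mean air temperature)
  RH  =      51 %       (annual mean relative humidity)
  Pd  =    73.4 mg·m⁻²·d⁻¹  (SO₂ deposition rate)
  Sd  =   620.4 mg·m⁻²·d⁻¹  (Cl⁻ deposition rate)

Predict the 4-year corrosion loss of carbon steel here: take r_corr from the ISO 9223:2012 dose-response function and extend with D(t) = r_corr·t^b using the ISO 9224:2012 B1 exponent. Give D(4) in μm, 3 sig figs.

carbon steel: temperature factor f = +0.150·(-22.1) = -3.3150
  SO₂ term: 1.77·73.4^0.52·exp(0.02·51-3.3150) = 1.665
  Cl⁻ term: 0.102·620.4^0.62·exp(0.033·51+0.04·-12.1) = 18.23
  r_corr = 1.665 + 18.23 = 19.89 μm/a
Long-term exponent b (ISO 9224 Table 2, B1) = 0.523
  D(4) = 19.89 × 4^0.523 = 19.89 × 2.065 = 41.08 μm

D(4) = 41.1 μm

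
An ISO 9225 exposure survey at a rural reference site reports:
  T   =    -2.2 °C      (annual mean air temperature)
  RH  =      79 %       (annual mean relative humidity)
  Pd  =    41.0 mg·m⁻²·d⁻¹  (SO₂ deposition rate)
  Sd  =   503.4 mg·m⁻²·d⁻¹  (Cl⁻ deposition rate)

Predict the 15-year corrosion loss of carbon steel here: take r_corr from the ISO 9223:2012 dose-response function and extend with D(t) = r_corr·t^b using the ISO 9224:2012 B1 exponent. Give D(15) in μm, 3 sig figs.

carbon steel: temperature factor f = +0.150·(-12.2) = -1.8300
  Pd branch = 1.77·Pd^0.52·e^(0.02·RH+f) = 9.507 μm/a
  Cl⁻ term: 0.102·503.4^0.62·exp(0.033·79+0.04·-2.2) = 59.95
  r_corr = 9.507 + 59.95 = 69.46 μm/a
Long-term exponent b (ISO 9224 Table 2, B1) = 0.523
  D(15) = 69.46 × 15^0.523 = 69.46 × 4.122 = 286.3 μm

D(15) = 286 μm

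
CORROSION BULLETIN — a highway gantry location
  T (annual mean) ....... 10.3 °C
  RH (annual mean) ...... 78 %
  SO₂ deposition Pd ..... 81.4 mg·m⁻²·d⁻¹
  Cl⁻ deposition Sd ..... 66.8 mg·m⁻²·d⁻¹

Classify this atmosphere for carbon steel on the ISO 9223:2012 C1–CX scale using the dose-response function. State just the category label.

C5

carbon steel: f(T) = -0.054·(T−10) [T>10 °C] = -0.0162
  SO₂ term: 1.77·81.4^0.52·exp(0.02·78-0.0162) = 81.65
  Sd branch = 0.102·Sd^0.62·e^(0.033·RH+0.04·T) = 27.34 μm/a
  r_corr = 81.65 + 27.34 = 109 μm/a
109 μm/a falls in (80, 200] for carbon steel → category C5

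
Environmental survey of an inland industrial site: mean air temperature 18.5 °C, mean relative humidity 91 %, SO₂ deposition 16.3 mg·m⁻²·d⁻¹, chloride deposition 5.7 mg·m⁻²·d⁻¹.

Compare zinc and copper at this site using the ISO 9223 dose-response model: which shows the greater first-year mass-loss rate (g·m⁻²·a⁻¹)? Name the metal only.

zinc: temperature factor f = -0.071·(8.5) = -0.6035
  sulphur-dioxide contribution → 1.584 μm/a
  chloride contribution → 0.471 μm/a
  ⇒ r_corr(zinc) = 2.055 μm/a
  mass loss = 2.055 μm/a × 7.14 g/cm³ = 14.67 g·m⁻²·a⁻¹
copper: temperature factor f = -0.080·(8.5) = -0.6800
  sulphur-dioxide contribution → 1.191 μm/a
  chloride contribution → 1.075 μm/a
  ⇒ r_corr(copper) = 2.265 μm/a
  mass loss = 2.265 μm/a × 8.96 g/cm³ = 20.3 g·m⁻²·a⁻¹
Ordering by g·m⁻²·a⁻¹: copper (20.3) > zinc (14.7)

copper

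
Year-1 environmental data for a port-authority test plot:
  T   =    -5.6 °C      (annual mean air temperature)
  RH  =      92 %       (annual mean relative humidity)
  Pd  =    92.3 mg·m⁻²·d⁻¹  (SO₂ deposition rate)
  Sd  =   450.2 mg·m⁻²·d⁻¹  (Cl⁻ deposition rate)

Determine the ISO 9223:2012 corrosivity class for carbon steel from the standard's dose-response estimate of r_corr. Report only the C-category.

C5

carbon steel: T≤10 °C ⇒ hinge +0.150·(-5.6−10) = -2.3400
  SO₂ term: 1.77·92.3^0.52·exp(0.02·92-2.3400) = 11.29
  Sd branch = 0.102·Sd^0.62·e^(0.033·RH+0.04·T) = 74.98 μm/a
  sum: 11.29 + 74.98 → r_corr = 86.27 μm/a
86.3 μm/a falls in (80, 200] for carbon steel → category C5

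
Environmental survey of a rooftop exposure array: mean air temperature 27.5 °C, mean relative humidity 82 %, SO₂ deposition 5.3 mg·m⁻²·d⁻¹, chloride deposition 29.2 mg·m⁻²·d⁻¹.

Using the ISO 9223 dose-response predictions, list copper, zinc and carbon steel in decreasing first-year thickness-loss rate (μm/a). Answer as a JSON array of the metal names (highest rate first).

copper: temperature factor f = -0.080·(17.5) = -1.4000
  Pd branch = 0.0053·Pd^0.26·e^(0.059·RH+f) = 0.2545 μm/a
  Cl⁻ term: 0.01025·29.2^0.27·exp(0.036·82+0.049·27.5) = 1.878
  r_corr = 0.2545 + 1.878 = 2.132 μm/a
zinc: T>10 °C ⇒ hinge -0.071·(27.5−10) = -1.2425
  SO₂ term: 0.0129·5.3^0.44·exp(0.046·82-1.2425) = 0.3371
  Sd branch = 0.0175·Sd^0.57·e^(0.008·RH+0.085·T) = 2.39 μm/a
  sum: 0.3371 + 2.39 → r_corr = 2.727 μm/a
carbon steel: T>10 °C ⇒ hinge -0.054·(27.5−10) = -0.9450
  SO₂ term: 1.77·5.3^0.52·exp(0.02·82-0.9450) = 8.442
  Cl⁻ term: 0.102·29.2^0.62·exp(0.033·82+0.04·27.5) = 37.16
  r_corr = 8.442 + 37.16 = 45.6 μm/a
Ordering by μm/a: carbon steel (45.6) > zinc (2.73) > copper (2.13)

["carbon steel", "zinc", "copper"]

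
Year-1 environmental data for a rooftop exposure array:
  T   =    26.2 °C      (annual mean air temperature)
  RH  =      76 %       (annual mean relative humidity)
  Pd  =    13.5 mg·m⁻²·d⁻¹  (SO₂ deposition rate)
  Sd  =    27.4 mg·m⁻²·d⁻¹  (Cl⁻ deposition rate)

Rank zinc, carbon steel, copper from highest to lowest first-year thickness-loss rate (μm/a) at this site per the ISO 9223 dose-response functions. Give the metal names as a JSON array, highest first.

["carbon steel", "zinc", "copper"]

zinc: temperature factor f = -0.071·(16.2) = -1.1502
  SO₂ term: 0.0129·13.5^0.44·exp(0.046·76-1.1502) = 0.4234
  Cl⁻ term: 0.0175·27.4^0.57·exp(0.008·76+0.085·26.2) = 1.967
  sum: 0.4234 + 1.967 → r_corr = 2.39 μm/a
carbon steel: T>10 °C ⇒ hinge -0.054·(26.2−10) = -0.8748
  Pd branch = 1.77·Pd^0.52·e^(0.02·RH+f) = 13.06 μm/a
  Cl⁻ term: 0.102·27.4^0.62·exp(0.033·76+0.04·26.2) = 27.82
  r_corr = 13.06 + 27.82 = 40.88 μm/a
copper: f(T) = -0.080·(T−10) [T>10 °C] = -1.2960
  Pd branch = 0.0053·Pd^0.26·e^(0.059·RH+f) = 0.2528 μm/a
  Sd branch = 0.01025·Sd^0.27·e^(0.036·RH+0.049·T) = 1.395 μm/a
  sum: 0.2528 + 1.395 → r_corr = 1.648 μm/a
Ordering by μm/a: carbon steel (40.9) > zinc (2.39) > copper (1.65)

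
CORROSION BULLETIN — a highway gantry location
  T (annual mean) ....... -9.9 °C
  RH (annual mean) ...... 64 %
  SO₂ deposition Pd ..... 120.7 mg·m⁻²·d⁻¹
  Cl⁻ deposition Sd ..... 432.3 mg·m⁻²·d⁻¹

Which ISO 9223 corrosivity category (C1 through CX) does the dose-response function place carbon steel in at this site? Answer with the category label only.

carbon steel: f(T) = +0.150·(T−10) [T≤10 °C] = -2.9850
  Pd branch = 1.77·Pd^0.52·e^(0.02·RH+f) = 3.89 μm/a
  Sd branch = 0.102·Sd^0.62·e^(0.033·RH+0.04·T) = 24.44 μm/a
  r_corr = 3.89 + 24.44 = 28.33 μm/a
28.3 μm/a falls in (25, 50] for carbon steel → category C3

C3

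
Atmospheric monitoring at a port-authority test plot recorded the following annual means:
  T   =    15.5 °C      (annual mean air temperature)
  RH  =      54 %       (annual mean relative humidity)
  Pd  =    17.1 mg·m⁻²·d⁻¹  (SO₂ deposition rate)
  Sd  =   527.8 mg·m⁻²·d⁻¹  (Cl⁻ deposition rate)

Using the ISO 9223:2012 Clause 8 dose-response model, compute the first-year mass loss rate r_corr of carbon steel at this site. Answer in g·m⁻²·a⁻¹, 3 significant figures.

r_corr = 564 g·m⁻²·a⁻¹

carbon steel: temperature factor f = -0.054·(5.5) = -0.2970
  SO₂ term: 1.77·17.1^0.52·exp(0.02·54-0.2970) = 16.95
  Sd branch = 0.102·Sd^0.62·e^(0.033·RH+0.04·T) = 54.92 μm/a
  sum: 16.95 + 54.92 → r_corr = 71.87 μm/a
Convert to mass loss: 71.87 μm/a × 7.85 g/cm³ = 564.2 g·m⁻²·a⁻¹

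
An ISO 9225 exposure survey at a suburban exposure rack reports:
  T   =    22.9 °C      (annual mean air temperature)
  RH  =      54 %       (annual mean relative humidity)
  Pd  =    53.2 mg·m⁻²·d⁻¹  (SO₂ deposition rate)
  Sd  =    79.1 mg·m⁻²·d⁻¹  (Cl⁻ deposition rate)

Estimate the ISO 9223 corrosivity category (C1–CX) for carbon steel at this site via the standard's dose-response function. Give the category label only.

C3

carbon steel: T>10 °C ⇒ hinge -0.054·(22.9−10) = -0.6966
  Pd branch = 1.77·Pd^0.52·e^(0.02·RH+f) = 20.51 μm/a
  Sd branch = 0.102·Sd^0.62·e^(0.033·RH+0.04·T) = 22.76 μm/a
  sum: 20.51 + 22.76 → r_corr = 43.27 μm/a
Category bounds: 25…50 μm/a bracket r_corr ⇒ C3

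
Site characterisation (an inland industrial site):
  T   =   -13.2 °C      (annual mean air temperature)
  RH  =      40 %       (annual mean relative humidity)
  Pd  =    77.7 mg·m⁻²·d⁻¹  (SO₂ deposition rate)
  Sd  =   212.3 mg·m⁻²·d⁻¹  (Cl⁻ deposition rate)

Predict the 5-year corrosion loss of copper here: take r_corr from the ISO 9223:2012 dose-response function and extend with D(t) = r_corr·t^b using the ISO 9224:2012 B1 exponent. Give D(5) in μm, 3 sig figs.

D(5) = 0.309 μm

copper: f(T) = +0.126·(T−10) [T≤10 °C] = -2.9232
  SO₂ term: 0.0053·77.7^0.26·exp(0.059·40-2.9232) = 0.009358
  Cl⁻ term: 0.01025·212.3^0.27·exp(0.036·40+0.049·-13.2) = 0.09627
  sum: 0.009358 + 0.09627 → r_corr = 0.1056 μm/a
Long-term exponent b (ISO 9224 Table 2, B1) = 0.667
  D(5) = 0.1056 × 5^0.667 = 0.1056 × 2.926 = 0.309 μm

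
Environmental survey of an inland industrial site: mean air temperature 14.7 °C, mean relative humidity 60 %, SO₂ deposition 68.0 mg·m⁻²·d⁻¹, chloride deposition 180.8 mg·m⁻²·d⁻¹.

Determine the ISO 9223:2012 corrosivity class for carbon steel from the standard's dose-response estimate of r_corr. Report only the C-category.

C4

carbon steel: f(T) = -0.054·(T−10) [T>10 °C] = -0.2538
  SO₂ term: 1.77·68.0^0.52·exp(0.02·60-0.2538) = 40.91
  Cl⁻ term: 0.102·180.8^0.62·exp(0.033·60+0.04·14.7) = 33.37
  r_corr = 40.91 + 33.37 = 74.28 μm/a
ISO 9223 Table 2 (carbon steel): 50 < 74.3 ≤ 80 μm/a ⇒ C4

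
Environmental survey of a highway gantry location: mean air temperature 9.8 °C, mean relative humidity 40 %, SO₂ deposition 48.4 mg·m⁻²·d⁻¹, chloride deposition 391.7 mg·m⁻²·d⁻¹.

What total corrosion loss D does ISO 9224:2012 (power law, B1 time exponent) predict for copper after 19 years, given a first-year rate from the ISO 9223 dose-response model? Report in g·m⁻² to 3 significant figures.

copper: f(T) = +0.126·(T−10) [T≤10 °C] = -0.0252
  SO₂ term: 0.0053·48.4^0.26·exp(0.059·40-0.0252) = 0.1501
  Cl⁻ term: 0.01025·391.7^0.27·exp(0.036·40+0.049·9.8) = 0.3506
  r_corr = 0.1501 + 0.3506 = 0.5006 μm/a
Long-term exponent b (ISO 9224 Table 2, B1) = 0.667
  D(19) = 0.5006 × 19^0.667 = 0.5006 × 7.127 = 3.568 μm
  Mass loss = 3.568 μm × 8.96 g/cm³ = 31.97 g·m⁻²

D(19) = 32.0 g·m⁻²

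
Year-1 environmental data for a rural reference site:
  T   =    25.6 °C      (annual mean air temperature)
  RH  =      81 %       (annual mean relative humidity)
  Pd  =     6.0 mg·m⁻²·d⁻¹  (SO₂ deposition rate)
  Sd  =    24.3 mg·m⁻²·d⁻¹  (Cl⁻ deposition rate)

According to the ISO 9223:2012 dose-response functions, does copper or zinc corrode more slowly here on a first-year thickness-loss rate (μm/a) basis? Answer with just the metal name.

copper: f(T) = -0.080·(T−10) [T>10 °C] = -1.2480
  Pd branch = 0.0053·Pd^0.26·e^(0.059·RH+f) = 0.2885 μm/a
  Cl⁻ term: 0.01025·24.3^0.27·exp(0.036·81+0.049·25.6) = 1.57
  sum: 0.2885 + 1.57 → r_corr = 1.859 μm/a
zinc: f(T) = -0.071·(T−10) [T>10 °C] = -1.1076
  SO₂ term: 0.0129·6.0^0.44·exp(0.046·81-1.1076) = 0.3892
  Sd branch = 0.0175·Sd^0.57·e^(0.008·RH+0.085·T) = 1.817 μm/a
  sum: 0.3892 + 1.817 → r_corr = 2.206 μm/a
Ordering by μm/a: zinc (2.21) > copper (1.86)

copper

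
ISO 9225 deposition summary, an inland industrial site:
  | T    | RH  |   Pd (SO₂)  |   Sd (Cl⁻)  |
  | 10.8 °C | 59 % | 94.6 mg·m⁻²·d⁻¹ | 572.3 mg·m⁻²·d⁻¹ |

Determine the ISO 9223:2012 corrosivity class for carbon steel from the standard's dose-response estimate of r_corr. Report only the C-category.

carbon steel: T>10 °C ⇒ hinge -0.054·(10.8−10) = -0.0432
  sulphur-dioxide contribution → 58.77 μm/a
  chloride contribution → 56.43 μm/a
  total first-year rate 115.2 μm/a
Category bounds: 80…200 μm/a bracket r_corr ⇒ C5

C5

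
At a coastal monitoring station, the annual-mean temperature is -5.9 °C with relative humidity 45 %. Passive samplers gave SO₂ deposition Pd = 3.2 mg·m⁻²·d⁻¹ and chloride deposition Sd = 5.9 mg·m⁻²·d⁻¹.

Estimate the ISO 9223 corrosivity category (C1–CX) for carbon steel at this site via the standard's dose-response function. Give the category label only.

carbon steel: f(T) = +0.150·(T−10) [T≤10 °C] = -2.3850
  Pd branch = 1.77·Pd^0.52·e^(0.02·RH+f) = 0.734 μm/a
  Sd branch = 0.102·Sd^0.62·e^(0.033·RH+0.04·T) = 1.069 μm/a
  sum: 0.734 + 1.069 → r_corr = 1.803 μm/a
1.8 μm/a falls in (1.3, 25] for carbon steel → category C2

C2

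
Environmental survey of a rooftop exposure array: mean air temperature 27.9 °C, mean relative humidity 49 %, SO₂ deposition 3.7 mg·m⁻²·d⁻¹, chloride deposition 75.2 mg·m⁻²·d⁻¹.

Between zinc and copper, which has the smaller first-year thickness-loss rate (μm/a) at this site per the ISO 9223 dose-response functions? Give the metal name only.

zinc: T>10 °C ⇒ hinge -0.071·(27.9−10) = -1.2709
  Pd branch = 0.0129·Pd^0.44·e^(0.046·RH+f) = 0.06131 μm/a
  Sd branch = 0.0175·Sd^0.57·e^(0.008·RH+0.085·T) = 3.256 μm/a
  sum: 0.06131 + 3.256 → r_corr = 3.317 μm/a
copper: f(T) = -0.080·(T−10) [T>10 °C] = -1.4320
  SO₂ term: 0.0053·3.7^0.26·exp(0.059·49-1.4320) = 0.03204
  Sd branch = 0.01025·Sd^0.27·e^(0.036·RH+0.049·T) = 0.7536 μm/a
  r_corr = 0.03204 + 0.7536 = 0.7856 μm/a
Ordering by μm/a: zinc (3.32) > copper (0.786)

copper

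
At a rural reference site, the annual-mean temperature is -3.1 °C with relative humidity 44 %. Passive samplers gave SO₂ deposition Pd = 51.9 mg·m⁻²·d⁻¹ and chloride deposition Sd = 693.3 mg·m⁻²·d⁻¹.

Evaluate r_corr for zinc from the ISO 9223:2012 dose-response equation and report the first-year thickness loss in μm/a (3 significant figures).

zinc: f(T) = +0.038·(T−10) [T≤10 °C] = -0.4978
  sulphur-dioxide contribution → 0.3374 μm/a
  chloride contribution → 0.7958 μm/a
  total first-year rate 1.133 μm/a

r_corr = 1.13 μm/a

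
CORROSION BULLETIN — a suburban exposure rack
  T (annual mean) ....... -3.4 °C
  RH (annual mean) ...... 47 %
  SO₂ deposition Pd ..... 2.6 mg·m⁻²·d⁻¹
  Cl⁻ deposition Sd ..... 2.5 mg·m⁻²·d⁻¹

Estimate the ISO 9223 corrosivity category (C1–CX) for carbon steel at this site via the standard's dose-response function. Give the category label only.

C2

carbon steel: temperature factor f = +0.150·(-13.4) = -2.0100
  SO₂ term: 1.77·2.6^0.52·exp(0.02·47-2.0100) = 0.9978
  Sd branch = 0.102·Sd^0.62·e^(0.033·RH+0.04·T) = 0.7411 μm/a
  r_corr = 0.9978 + 0.7411 = 1.739 μm/a
ISO 9223 Table 2 (carbon steel): 1.3 < 1.74 ≤ 25 μm/a ⇒ C2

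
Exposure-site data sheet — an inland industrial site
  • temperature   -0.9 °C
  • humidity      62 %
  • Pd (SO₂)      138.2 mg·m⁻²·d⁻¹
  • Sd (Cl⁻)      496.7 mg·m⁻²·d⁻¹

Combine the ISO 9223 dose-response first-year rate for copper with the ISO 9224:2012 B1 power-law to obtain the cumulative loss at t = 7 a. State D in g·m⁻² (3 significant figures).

D(7) = 22.2 g·m⁻²

copper: temperature factor f = +0.126·(-10.9) = -1.3734
  sulphur-dioxide contribution → 0.1875 μm/a
  chloride contribution → 0.4885 μm/a
  total first-year rate 0.676 μm/a
ISO 9224: D(t) = r_corr · t^b with b = 0.667 (copper, B1)
  D(7) = 0.676 × 7^0.667 = 0.676 × 3.662 = 2.475 μm
  Mass loss = 2.475 μm × 8.96 g/cm³ = 22.18 g·m⁻²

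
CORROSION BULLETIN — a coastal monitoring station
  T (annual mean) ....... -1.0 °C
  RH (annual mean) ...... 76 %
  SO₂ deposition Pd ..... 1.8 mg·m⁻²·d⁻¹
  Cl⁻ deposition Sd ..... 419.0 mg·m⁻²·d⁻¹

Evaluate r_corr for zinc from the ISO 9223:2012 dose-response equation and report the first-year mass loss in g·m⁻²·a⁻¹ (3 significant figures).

zinc: temperature factor f = +0.038·(-11.0) = -0.4180
  Pd branch = 0.0129·Pd^0.44·e^(0.046·RH+f) = 0.3628 μm/a
  Cl⁻ term: 0.0175·419.0^0.57·exp(0.008·76+0.085·-1.0) = 0.9222
  r_corr = 0.3628 + 0.9222 = 1.285 μm/a
Convert to mass loss: 1.285 μm/a × 7.14 g/cm³ = 9.175 g·m⁻²·a⁻¹

r_corr = 9.18 g·m⁻²·a⁻¹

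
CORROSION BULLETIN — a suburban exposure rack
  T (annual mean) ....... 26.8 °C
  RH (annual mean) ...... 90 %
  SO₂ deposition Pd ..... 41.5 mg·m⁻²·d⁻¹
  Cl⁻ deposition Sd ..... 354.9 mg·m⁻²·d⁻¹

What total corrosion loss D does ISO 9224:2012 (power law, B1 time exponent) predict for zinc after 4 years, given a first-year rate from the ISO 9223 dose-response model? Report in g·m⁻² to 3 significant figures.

zinc: temperature factor f = -0.071·(16.8) = -1.1928
  SO₂ term: 0.0129·41.5^0.44·exp(0.046·90-1.1928) = 1.266
  Sd branch = 0.0175·Sd^0.57·e^(0.008·RH+0.085·T) = 9.968 μm/a
  r_corr = 1.266 + 9.968 = 11.23 μm/a
Power-law: D(4) = r_corr · 4^0.813
  D(4) = 11.23 × 4^0.813 = 11.23 × 3.087 = 34.68 μm
  Mass loss = 34.68 μm × 7.14 g/cm³ = 247.6 g·m⁻²

D(4) = 248 g·m⁻²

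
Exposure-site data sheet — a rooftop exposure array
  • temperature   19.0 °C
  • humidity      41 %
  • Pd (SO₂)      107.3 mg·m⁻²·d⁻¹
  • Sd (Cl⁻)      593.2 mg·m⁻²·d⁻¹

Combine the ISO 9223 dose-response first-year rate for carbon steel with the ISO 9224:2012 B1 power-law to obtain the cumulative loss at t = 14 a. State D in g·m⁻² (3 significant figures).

D(14) = 2.26e+03 g·m⁻²

carbon steel: temperature factor f = -0.054·(9.0) = -0.4860
  sulphur-dioxide contribution → 28.12 μm/a
  chloride contribution → 44.22 μm/a
  total first-year rate 72.34 μm/a
Long-term exponent b (ISO 9224 Table 2, B1) = 0.523
  D(14) = 72.34 × 14^0.523 = 72.34 × 3.976 = 287.6 μm
  Mass loss = 287.6 μm × 7.85 g/cm³ = 2258 g·m⁻²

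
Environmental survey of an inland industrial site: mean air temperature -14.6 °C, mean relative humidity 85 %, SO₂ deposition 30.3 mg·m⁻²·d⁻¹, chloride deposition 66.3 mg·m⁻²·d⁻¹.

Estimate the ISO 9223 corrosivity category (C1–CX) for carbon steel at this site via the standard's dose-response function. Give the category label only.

carbon steel: T≤10 °C ⇒ hinge +0.150·(-14.6−10) = -3.6900
  Pd branch = 1.77·Pd^0.52·e^(0.02·RH+f) = 1.426 μm/a
  Cl⁻ term: 0.102·66.3^0.62·exp(0.033·85+0.04·-14.6) = 12.66
  sum: 1.426 + 12.66 → r_corr = 14.09 μm/a
14.1 μm/a falls in (1.3, 25] for carbon steel → category C2

C2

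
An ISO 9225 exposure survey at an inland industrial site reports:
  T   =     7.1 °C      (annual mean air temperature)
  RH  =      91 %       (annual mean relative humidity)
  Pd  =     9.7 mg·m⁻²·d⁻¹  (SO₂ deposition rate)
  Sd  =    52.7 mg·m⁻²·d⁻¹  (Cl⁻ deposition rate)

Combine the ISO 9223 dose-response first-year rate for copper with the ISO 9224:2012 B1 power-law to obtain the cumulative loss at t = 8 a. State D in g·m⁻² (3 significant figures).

D(8) = 91.3 g·m⁻²

copper: T≤10 °C ⇒ hinge +0.126·(7.1−10) = -0.3654
  sulphur-dioxide contribution → 1.425 μm/a
  chloride contribution → 1.121 μm/a
  ⇒ r_corr(copper) = 2.546 μm/a
ISO 9224: D(t) = r_corr · t^b with b = 0.667 (copper, B1)
  D(8) = 2.546 × 8^0.667 = 2.546 × 4.003 = 10.19 μm
  Mass loss = 10.19 μm × 8.96 g/cm³ = 91.3 g·m⁻²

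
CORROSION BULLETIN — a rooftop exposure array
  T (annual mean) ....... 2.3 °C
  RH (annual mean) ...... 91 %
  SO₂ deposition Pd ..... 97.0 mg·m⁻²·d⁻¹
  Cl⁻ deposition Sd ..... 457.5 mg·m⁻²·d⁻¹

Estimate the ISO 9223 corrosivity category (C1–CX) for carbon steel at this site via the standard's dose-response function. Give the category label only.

C5

carbon steel: T≤10 °C ⇒ hinge +0.150·(2.3−10) = -1.1550
  SO₂ term: 1.77·97.0^0.52·exp(0.02·91-1.1550) = 37.15
  Cl⁻ term: 0.102·457.5^0.62·exp(0.033·91+0.04·2.3) = 100.5
  r_corr = 37.15 + 100.5 = 137.6 μm/a
ISO 9223 Table 2 (carbon steel): 80 < 138 ≤ 200 μm/a ⇒ C5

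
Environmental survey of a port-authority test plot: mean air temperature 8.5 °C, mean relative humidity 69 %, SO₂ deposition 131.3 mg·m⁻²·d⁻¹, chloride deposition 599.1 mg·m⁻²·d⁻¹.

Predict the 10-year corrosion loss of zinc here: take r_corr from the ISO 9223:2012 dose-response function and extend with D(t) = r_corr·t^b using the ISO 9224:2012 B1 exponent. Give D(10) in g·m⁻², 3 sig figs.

D(10) = 227 g·m⁻²

zinc: f(T) = +0.038·(T−10) [T≤10 °C] = -0.0570
  sulphur-dioxide contribution → 2.491 μm/a
  chloride contribution → 2.397 μm/a
  ⇒ r_corr(zinc) = 4.888 μm/a
ISO 9224: D(t) = r_corr · t^b with b = 0.813 (zinc, B1)
  D(10) = 4.888 × 10^0.813 = 4.888 × 6.501 = 31.78 μm
  Mass loss = 31.78 μm × 7.14 g/cm³ = 226.9 g·m⁻²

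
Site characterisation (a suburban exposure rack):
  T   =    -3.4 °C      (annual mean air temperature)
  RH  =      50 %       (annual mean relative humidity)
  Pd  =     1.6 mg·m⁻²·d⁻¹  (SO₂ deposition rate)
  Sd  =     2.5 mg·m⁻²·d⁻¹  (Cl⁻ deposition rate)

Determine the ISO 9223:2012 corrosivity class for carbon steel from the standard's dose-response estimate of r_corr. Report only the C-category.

C2

carbon steel: temperature factor f = +0.150·(-13.4) = -2.0100
  Pd branch = 1.77·Pd^0.52·e^(0.02·RH+f) = 0.8231 μm/a
  Cl⁻ term: 0.102·2.5^0.62·exp(0.033·50+0.04·-3.4) = 0.8182
  r_corr = 0.8231 + 0.8182 = 1.641 μm/a
Category bounds: 1.3…25 μm/a bracket r_corr ⇒ C2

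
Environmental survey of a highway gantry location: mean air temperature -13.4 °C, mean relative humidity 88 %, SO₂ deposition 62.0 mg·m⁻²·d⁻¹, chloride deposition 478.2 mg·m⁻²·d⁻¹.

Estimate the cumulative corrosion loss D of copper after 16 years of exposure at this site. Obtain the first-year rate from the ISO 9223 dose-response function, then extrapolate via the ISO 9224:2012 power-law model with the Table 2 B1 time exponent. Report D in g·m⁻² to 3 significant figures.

D(16) = 46.4 g·m⁻²

copper: temperature factor f = +0.126·(-23.4) = -2.9484
  SO₂ term: 0.0053·62.0^0.26·exp(0.059·88-2.9484) = 0.1461
  Cl⁻ term: 0.01025·478.2^0.27·exp(0.036·88+0.049·-13.4) = 0.6682
  sum: 0.1461 + 0.6682 → r_corr = 0.8143 μm/a
Power-law: D(16) = r_corr · 16^0.667
  D(16) = 0.8143 × 16^0.667 = 0.8143 × 6.355 = 5.175 μm
  Mass loss = 5.175 μm × 8.96 g/cm³ = 46.37 g·m⁻²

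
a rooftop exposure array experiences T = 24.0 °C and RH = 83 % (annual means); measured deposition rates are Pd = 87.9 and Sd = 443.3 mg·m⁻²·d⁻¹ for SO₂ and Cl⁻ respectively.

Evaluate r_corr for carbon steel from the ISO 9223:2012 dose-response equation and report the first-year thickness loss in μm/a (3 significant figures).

r_corr = 225 μm/a

carbon steel: f(T) = -0.054·(T−10) [T>10 °C] = -0.7560
  SO₂ term: 1.77·87.9^0.52·exp(0.02·83-0.7560) = 44.82
  Sd branch = 0.102·Sd^0.62·e^(0.033·RH+0.04·T) = 180.3 μm/a
  sum: 44.82 + 180.3 → r_corr = 225.1 μm/a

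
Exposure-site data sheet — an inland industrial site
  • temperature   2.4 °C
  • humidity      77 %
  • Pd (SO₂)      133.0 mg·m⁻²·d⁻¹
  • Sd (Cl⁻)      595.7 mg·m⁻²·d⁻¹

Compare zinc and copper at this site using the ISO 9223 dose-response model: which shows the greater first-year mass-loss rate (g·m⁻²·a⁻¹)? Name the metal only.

zinc

zinc: f(T) = +0.038·(T−10) [T≤10 °C] = -0.2888
  sulphur-dioxide contribution → 2.87 μm/a
  chloride contribution → 1.517 μm/a
  ⇒ r_corr(zinc) = 4.387 μm/a
  mass loss = 4.387 μm/a × 7.14 g/cm³ = 31.32 g·m⁻²·a⁻¹
copper: temperature factor f = +0.126·(-7.6) = -0.9576
  sulphur-dioxide contribution → 0.6817 μm/a
  chloride contribution → 1.035 μm/a
  total first-year rate 1.717 μm/a
  mass loss = 1.717 μm/a × 8.96 g/cm³ = 15.38 g·m⁻²·a⁻¹
Ordering by g·m⁻²·a⁻¹: zinc (31.3) > copper (15.4)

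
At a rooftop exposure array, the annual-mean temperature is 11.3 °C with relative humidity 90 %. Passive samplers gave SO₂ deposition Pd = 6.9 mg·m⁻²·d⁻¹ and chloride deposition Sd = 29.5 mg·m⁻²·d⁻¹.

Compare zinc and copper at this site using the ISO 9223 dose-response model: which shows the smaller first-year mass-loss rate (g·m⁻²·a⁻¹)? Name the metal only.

zinc: temperature factor f = -0.071·(1.3) = -0.0923
  Pd branch = 0.0129·Pd^0.44·e^(0.046·RH+f) = 1.728 μm/a
  Cl⁻ term: 0.0175·29.5^0.57·exp(0.008·90+0.085·11.3) = 0.6466
  r_corr = 1.728 + 0.6466 = 2.375 μm/a
  mass loss = 2.375 μm/a × 7.14 g/cm³ = 16.96 g·m⁻²·a⁻¹
copper: temperature factor f = -0.080·(1.3) = -0.1040
  SO₂ term: 0.0053·6.9^0.26·exp(0.059·90-0.1040) = 1.597
  Sd branch = 0.01025·Sd^0.27·e^(0.036·RH+0.049·T) = 1.135 μm/a
  sum: 1.597 + 1.135 → r_corr = 2.732 μm/a
  mass loss = 2.732 μm/a × 8.96 g/cm³ = 24.48 g·m⁻²·a⁻¹
Ordering by g·m⁻²·a⁻¹: copper (24.5) > zinc (17)

zinc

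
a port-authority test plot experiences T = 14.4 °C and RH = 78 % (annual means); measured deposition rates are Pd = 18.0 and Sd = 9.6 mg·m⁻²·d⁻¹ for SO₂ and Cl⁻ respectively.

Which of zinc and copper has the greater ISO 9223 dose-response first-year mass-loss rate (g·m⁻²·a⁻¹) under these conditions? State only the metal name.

copper

zinc: temperature factor f = -0.071·(4.4) = -0.3124
  Pd branch = 0.0129·Pd^0.44·e^(0.046·RH+f) = 1.218 μm/a
  Sd branch = 0.0175·Sd^0.57·e^(0.008·RH+0.085·T) = 0.4032 μm/a
  sum: 1.218 + 0.4032 → r_corr = 1.621 μm/a
  mass loss = 1.621 μm/a × 7.14 g/cm³ = 11.57 g·m⁻²·a⁻¹
copper: f(T) = -0.080·(T−10) [T>10 °C] = -0.3520
  Pd branch = 0.0053·Pd^0.26·e^(0.059·RH+f) = 0.7878 μm/a
  Cl⁻ term: 0.01025·9.6^0.27·exp(0.036·78+0.049·14.4) = 0.6337
  sum: 0.7878 + 0.6337 → r_corr = 1.421 μm/a
  mass loss = 1.421 μm/a × 8.96 g/cm³ = 12.74 g·m⁻²·a⁻¹
Ordering by g·m⁻²·a⁻¹: copper (12.7) > zinc (11.6)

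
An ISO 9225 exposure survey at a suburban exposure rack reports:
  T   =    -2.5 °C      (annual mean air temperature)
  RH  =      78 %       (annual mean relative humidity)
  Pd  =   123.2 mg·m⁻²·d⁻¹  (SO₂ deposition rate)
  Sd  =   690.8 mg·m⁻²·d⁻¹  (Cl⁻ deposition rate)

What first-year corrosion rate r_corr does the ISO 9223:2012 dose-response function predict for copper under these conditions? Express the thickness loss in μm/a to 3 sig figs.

r_corr = 1.26 μm/a

copper: f(T) = +0.126·(T−10) [T≤10 °C] = -1.5750
  SO₂ term: 0.0053·123.2^0.26·exp(0.059·78-1.5750) = 0.3823
  Sd branch = 0.01025·Sd^0.27·e^(0.036·RH+0.049·T) = 0.8783 μm/a
  sum: 0.3823 + 0.8783 → r_corr = 1.261 μm/a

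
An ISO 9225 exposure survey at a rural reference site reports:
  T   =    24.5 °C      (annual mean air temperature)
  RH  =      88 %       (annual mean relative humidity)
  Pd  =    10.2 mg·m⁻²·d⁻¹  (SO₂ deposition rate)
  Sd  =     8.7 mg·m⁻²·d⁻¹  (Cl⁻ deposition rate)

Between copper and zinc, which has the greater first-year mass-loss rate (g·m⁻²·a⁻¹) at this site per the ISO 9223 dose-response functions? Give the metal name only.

copper

copper: T>10 °C ⇒ hinge -0.080·(24.5−10) = -1.1600
  Pd branch = 0.0053·Pd^0.26·e^(0.059·RH+f) = 0.5465 μm/a
  Cl⁻ term: 0.01025·8.7^0.27·exp(0.036·88+0.049·24.5) = 1.451
  sum: 0.5465 + 1.451 → r_corr = 1.997 μm/a
  mass loss = 1.997 μm/a × 8.96 g/cm³ = 17.9 g·m⁻²·a⁻¹
zinc: T>10 °C ⇒ hinge -0.071·(24.5−10) = -1.0295
  Pd branch = 0.0129·Pd^0.44·e^(0.046·RH+f) = 0.7333 μm/a
  Sd branch = 0.0175·Sd^0.57·e^(0.008·RH+0.085·T) = 0.9744 μm/a
  sum: 0.7333 + 0.9744 → r_corr = 1.708 μm/a
  mass loss = 1.708 μm/a × 7.14 g/cm³ = 12.19 g·m⁻²·a⁻¹
Ordering by g·m⁻²·a⁻¹: copper (17.9) > zinc (12.2)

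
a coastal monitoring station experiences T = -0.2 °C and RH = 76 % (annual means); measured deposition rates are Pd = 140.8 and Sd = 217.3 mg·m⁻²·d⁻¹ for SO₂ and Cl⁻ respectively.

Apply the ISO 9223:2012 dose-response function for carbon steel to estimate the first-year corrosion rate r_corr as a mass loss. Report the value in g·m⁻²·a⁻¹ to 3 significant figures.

r_corr = 454 g·m⁻²·a⁻¹

carbon steel: temperature factor f = +0.150·(-10.2) = -1.5300
  Pd branch = 1.77·Pd^0.52·e^(0.02·RH+f) = 22.96 μm/a
  Sd branch = 0.102·Sd^0.62·e^(0.033·RH+0.04·T) = 34.94 μm/a
  sum: 22.96 + 34.94 → r_corr = 57.9 μm/a
Convert to mass loss: 57.9 μm/a × 7.85 g/cm³ = 454.5 g·m⁻²·a⁻¹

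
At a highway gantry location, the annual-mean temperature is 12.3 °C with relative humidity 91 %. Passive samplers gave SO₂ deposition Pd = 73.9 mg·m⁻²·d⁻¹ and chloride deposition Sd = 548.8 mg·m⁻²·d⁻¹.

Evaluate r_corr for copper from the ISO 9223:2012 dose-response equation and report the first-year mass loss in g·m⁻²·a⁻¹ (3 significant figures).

copper: T>10 °C ⇒ hinge -0.080·(12.3−10) = -0.1840
  SO₂ term: 0.0053·73.9^0.26·exp(0.059·91-0.1840) = 2.897
  Sd branch = 0.01025·Sd^0.27·e^(0.036·RH+0.049·T) = 2.722 μm/a
  r_corr = 2.897 + 2.722 = 5.619 μm/a
Convert to mass loss: 5.619 μm/a × 8.96 g/cm³ = 50.34 g·m⁻²·a⁻¹

r_corr = 50.3 g·m⁻²·a⁻¹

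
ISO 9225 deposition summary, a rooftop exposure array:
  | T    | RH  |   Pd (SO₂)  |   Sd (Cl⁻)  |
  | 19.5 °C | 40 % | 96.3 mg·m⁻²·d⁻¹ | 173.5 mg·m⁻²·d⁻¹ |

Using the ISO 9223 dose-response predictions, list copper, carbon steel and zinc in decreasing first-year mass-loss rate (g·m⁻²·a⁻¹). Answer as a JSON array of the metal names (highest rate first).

copper: f(T) = -0.080·(T−10) [T>10 °C] = -0.7600
  SO₂ term: 0.0053·96.3^0.26·exp(0.059·40-0.7600) = 0.08608
  Cl⁻ term: 0.01025·173.5^0.27·exp(0.036·40+0.049·19.5) = 0.4526
  sum: 0.08608 + 0.4526 → r_corr = 0.5386 μm/a
  mass loss = 0.5386 μm/a × 8.96 g/cm³ = 4.826 g·m⁻²·a⁻¹
carbon steel: temperature factor f = -0.054·(9.5) = -0.5130
  SO₂ term: 1.77·96.3^0.52·exp(0.02·40-0.5130) = 25.36
  Sd branch = 0.102·Sd^0.62·e^(0.033·RH+0.04·T) = 20.37 μm/a
  r_corr = 25.36 + 20.37 = 45.73 μm/a
  mass loss = 45.73 μm/a × 7.85 g/cm³ = 359 g·m⁻²·a⁻¹
zinc: f(T) = -0.071·(T−10) [T>10 °C] = -0.6745
  Pd branch = 0.0129·Pd^0.44·e^(0.046·RH+f) = 0.3087 μm/a
  Sd branch = 0.0175·Sd^0.57·e^(0.008·RH+0.085·T) = 2.389 μm/a
  r_corr = 0.3087 + 2.389 = 2.698 μm/a
  mass loss = 2.698 μm/a × 7.14 g/cm³ = 19.26 g·m⁻²·a⁻¹
Ordering by g·m⁻²·a⁻¹: carbon steel (359) > zinc (19.3) > copper (4.83)

["carbon steel", "zinc", "copper"]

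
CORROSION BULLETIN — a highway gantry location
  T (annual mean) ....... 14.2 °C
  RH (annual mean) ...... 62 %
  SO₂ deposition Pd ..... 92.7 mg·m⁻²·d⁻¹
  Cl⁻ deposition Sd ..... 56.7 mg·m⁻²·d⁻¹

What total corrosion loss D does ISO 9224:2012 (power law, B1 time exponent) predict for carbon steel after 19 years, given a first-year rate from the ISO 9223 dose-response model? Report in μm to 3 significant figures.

carbon steel: temperature factor f = -0.054·(4.2) = -0.2268
  Pd branch = 1.77·Pd^0.52·e^(0.02·RH+f) = 51.39 μm/a
  Cl⁻ term: 0.102·56.7^0.62·exp(0.033·62+0.04·14.2) = 17.02
  r_corr = 51.39 + 17.02 = 68.41 μm/a
ISO 9224: D(t) = r_corr · t^b with b = 0.523 (carbon steel, B1)
  D(19) = 68.41 × 19^0.523 = 68.41 × 4.664 = 319.1 μm

D(19) = 319 μm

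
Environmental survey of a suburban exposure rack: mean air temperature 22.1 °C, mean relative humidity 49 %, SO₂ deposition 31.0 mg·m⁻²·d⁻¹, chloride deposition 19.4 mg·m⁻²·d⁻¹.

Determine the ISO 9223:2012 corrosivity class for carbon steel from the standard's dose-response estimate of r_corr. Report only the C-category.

carbon steel: T>10 °C ⇒ hinge -0.054·(22.1−10) = -0.6534
  SO₂ term: 1.77·31.0^0.52·exp(0.02·49-0.6534) = 14.63
  Sd branch = 0.102·Sd^0.62·e^(0.033·RH+0.04·T) = 7.82 μm/a
  sum: 14.63 + 7.82 → r_corr = 22.45 μm/a
ISO 9223 Table 2 (carbon steel): 1.3 < 22.5 ≤ 25 μm/a ⇒ C2

C2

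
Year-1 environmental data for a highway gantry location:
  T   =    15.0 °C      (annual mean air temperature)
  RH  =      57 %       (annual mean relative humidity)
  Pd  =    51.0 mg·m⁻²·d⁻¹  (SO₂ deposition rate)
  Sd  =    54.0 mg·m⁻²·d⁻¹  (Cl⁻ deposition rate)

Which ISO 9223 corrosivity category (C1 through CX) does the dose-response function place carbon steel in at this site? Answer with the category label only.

C3

carbon steel: f(T) = -0.054·(T−10) [T>10 °C] = -0.2700
  SO₂ term: 1.77·51.0^0.52·exp(0.02·57-0.2700) = 32.64
  Sd branch = 0.102·Sd^0.62·e^(0.033·RH+0.04·T) = 14.46 μm/a
  sum: 32.64 + 14.46 → r_corr = 47.1 μm/a
Category bounds: 25…50 μm/a bracket r_corr ⇒ C3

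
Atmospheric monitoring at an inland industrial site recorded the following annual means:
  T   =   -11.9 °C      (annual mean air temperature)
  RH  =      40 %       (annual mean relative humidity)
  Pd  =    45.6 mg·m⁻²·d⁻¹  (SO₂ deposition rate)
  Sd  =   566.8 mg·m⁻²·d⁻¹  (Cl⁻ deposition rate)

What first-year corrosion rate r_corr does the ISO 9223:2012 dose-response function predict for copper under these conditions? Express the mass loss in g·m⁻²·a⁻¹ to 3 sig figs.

copper: T≤10 °C ⇒ hinge +0.126·(-11.9−10) = -2.7594
  sulphur-dioxide contribution → 0.009597 μm/a
  chloride contribution → 0.1338 μm/a
  ⇒ r_corr(copper) = 0.1433 μm/a
Convert to mass loss: 0.1433 μm/a × 8.96 g/cm³ = 1.284 g·m⁻²·a⁻¹

r_corr = 1.28 g·m⁻²·a⁻¹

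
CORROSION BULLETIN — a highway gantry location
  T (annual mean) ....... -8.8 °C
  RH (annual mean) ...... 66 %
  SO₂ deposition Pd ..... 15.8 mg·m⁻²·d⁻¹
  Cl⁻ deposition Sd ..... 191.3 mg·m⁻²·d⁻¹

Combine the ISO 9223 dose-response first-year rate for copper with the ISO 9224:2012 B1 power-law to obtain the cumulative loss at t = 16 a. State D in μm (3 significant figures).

D(16) = 2.20 μm

copper: T≤10 °C ⇒ hinge +0.126·(-8.8−10) = -2.3688
  sulphur-dioxide contribution → 0.04992 μm/a
  chloride contribution → 0.2961 μm/a
  total first-year rate 0.346 μm/a
ISO 9224: D(t) = r_corr · t^b with b = 0.667 (copper, B1)
  D(16) = 0.346 × 16^0.667 = 0.346 × 6.355 = 2.199 μm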